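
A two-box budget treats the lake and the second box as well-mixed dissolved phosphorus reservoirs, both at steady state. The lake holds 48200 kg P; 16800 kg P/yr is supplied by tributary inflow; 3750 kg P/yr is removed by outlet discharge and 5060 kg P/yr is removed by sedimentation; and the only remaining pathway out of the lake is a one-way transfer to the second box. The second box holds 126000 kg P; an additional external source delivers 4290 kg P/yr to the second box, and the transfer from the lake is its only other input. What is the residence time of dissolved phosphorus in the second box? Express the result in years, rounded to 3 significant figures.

10.3 yr

Balance the lake: ΣF_in = 16800 kg P/yr.
Transfer to the second box = ΣF_in − (3750 + 5060) = 7990.0 kg P/yr.
Total input to the second box = 7990.0 + 4290 = 12280 kg P/yr; at steady state this equals its total output.
τ = M / F = 126000 / 12280 = 10.26 yr.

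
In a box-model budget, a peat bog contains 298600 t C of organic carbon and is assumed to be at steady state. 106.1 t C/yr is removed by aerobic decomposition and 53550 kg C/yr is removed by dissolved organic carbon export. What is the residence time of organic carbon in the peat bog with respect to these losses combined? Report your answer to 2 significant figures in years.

1900 yr

Convert the dissolved organic carbon export flux: 53550 kg C/yr = 53.55 t C/yr.
Total removal = 106.1 + 53.55 = 159.65 t C/yr.
τ = M / ΣF_out = 298600 / 159.65 = 1870 yr.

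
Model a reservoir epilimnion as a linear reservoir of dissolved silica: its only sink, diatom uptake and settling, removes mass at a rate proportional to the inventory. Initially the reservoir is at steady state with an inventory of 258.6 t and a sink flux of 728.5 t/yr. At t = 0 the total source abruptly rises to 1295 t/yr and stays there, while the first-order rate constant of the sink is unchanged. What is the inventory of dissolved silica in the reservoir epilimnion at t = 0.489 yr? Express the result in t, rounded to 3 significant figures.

The sink rate constant is k = F₀/M₀ = 728.5/258.6 = 2.817 yr⁻¹.
Solving dM/dt = F₁ − kM with M(0) = M₀ gives M(t) = F₁/k + (M₀ − F₁/k)·e^(−kt).
F₁/k = 1295/2.817 = 459.69 t; kt = 2.817 × 0.489 = 1.378, e^(−kt) = 0.2522.
M(0.489) = 459.69 + (258.6 − 459.69) × 0.2522 = 459.69 − 50.71 = 408.98 t.

409 t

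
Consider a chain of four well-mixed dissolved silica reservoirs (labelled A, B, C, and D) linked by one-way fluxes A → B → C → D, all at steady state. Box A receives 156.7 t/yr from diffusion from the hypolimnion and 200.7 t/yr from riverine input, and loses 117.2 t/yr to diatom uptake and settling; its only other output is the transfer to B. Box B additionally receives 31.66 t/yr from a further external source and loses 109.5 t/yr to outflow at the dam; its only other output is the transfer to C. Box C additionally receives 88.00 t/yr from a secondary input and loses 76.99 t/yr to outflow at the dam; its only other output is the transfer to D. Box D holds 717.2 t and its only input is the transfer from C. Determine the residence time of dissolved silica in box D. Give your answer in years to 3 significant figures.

4.14 yr

Box A: F(A→B) = (156.7 + 200.7) − 117.2 = 240.20 t/yr.
Box B: F(B→C) = (240.20 + 31.66) − 109.5 = 162.36 t/yr.
Box C: F(C→D) = (162.36 + 88.00) − 76.99 = 173.37 t/yr.
Box D throughput = its input = 173.37 t/yr; τ = 717.2 / 173.37 = 4.137 yr.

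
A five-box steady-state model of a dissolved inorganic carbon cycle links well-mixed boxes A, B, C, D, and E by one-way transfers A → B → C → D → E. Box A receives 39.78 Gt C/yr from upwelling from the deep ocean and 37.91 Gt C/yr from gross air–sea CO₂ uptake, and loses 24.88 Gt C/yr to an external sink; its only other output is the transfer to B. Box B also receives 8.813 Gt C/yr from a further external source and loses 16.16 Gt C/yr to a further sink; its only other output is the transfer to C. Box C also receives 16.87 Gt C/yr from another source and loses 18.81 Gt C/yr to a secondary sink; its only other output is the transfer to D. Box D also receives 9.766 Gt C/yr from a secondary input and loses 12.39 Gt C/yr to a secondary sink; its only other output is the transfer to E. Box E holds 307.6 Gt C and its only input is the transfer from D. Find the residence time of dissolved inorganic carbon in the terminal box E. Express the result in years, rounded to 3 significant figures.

7.52 yr

Box A: F(A→B) = (39.78 + 37.91) − 24.88 = 52.810 Gt C/yr.
Box B: F(B→C) = (52.810 + 8.813) − 16.16 = 45.463 Gt C/yr.
Box C: F(C→D) = (45.463 + 16.87) − 18.81 = 43.523 Gt C/yr.
Box D: F(D→E) = (43.523 + 9.766) − 12.39 = 40.899 Gt C/yr.
Box E throughput = its input = 40.899 Gt C/yr; τ = 307.6 / 40.899 = 7.521 yr.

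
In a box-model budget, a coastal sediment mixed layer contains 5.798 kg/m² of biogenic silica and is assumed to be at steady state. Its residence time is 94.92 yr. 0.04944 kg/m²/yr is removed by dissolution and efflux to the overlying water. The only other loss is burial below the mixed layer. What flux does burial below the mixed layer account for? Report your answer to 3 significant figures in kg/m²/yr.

Total removal F = M/τ = 5.798 / 94.92 = 0.06108 kg/m²/yr.
Burial below the mixed layer = F − (0.04944) = 0.06108 − 0.04944 = 0.01164 kg/m²/yr.

0.0116 kg/m²/yr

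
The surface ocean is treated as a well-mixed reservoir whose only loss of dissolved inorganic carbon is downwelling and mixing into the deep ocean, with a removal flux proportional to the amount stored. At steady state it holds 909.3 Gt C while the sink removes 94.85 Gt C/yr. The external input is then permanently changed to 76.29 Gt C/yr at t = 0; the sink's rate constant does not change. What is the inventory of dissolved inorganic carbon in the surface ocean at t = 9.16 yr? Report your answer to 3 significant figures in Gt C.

τ = M₀/F₀ = 909.3/94.85 = 9.587 yr; rate constant k = 1/τ.
New steady state M_∞ = F₁/k = F₁·τ = 76.29 × 9.587 = 731.37 Gt C.
M(t) = M_∞ + (M₀ − M_∞)·e^(−t/τ); t/τ = 9.16/9.587 = 0.9555, so e^(−t/τ) = 0.3846.
M(t) = 731.37 + 177.9 × 0.3846 = 799.81 Gt C.

800 Gt C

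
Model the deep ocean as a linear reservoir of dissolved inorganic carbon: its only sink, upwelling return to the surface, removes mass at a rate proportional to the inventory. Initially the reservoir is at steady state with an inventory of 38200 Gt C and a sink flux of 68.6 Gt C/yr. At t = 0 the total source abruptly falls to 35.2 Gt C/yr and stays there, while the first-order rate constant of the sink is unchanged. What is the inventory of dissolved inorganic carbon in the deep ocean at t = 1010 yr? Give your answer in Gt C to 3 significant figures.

τ = M₀/F₀ = 38200/68.6 = 556.9 yr; rate constant k = 1/τ.
New steady state M_∞ = F₁/k = F₁·τ = 35.2 × 556.9 = 19601 Gt C.
M(t) = M_∞ + (M₀ − M_∞)·e^(−t/τ); t/τ = 1010/556.9 = 1.814, so e^(−t/τ) = 0.1630.
M(t) = 19601 + 18600 × 0.1630 = 22633 Gt C.

22600 Gt C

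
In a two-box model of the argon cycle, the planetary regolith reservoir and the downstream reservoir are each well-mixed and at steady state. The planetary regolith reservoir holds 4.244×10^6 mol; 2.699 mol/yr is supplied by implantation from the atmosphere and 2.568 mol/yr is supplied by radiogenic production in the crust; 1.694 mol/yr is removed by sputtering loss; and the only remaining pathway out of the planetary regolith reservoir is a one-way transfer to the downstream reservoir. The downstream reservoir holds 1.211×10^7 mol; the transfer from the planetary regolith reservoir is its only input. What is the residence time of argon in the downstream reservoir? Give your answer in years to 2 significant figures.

Balance the planetary regolith reservoir: ΣF_in = 2.699 + 2.568 = 5.2670 mol/yr.
Transfer to the downstream reservoir = ΣF_in − (1.694) = 3.5730 mol/yr.
At steady state the output of the downstream reservoir equals its input, 3.5730 mol/yr.
τ = M / F = 1.211×10^7 / 3.5730 = 3.389×10^6 yr.

3.4×10^6 yr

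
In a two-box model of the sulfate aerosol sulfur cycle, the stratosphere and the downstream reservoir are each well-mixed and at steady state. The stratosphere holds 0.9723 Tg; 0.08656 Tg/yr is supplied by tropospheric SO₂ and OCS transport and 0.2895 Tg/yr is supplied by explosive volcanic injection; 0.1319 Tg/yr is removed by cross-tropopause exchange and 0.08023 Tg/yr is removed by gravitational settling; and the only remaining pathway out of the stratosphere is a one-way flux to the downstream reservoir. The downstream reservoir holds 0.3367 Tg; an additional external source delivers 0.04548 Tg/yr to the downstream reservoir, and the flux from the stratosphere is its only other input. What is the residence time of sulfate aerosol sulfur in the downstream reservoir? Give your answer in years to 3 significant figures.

1.61 yr

Balance the stratosphere: ΣF_in = 0.08656 + 0.2895 = 0.37606 Tg/yr.
Flux to the downstream reservoir = ΣF_in − (0.1319 + 0.08023) = 0.16393 Tg/yr.
Total input to the downstream reservoir = 0.16393 + 0.04548 = 0.20941 Tg/yr; at steady state this equals its total output.
τ = M / F = 0.3367 / 0.20941 = 1.608 yr.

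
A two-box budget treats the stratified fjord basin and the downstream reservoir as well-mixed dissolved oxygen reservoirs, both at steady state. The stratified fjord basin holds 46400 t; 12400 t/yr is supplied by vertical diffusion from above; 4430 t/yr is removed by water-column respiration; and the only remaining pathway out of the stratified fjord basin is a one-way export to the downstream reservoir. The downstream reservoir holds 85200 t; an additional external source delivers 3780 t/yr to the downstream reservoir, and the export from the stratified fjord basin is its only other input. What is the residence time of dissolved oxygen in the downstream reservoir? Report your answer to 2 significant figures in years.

7.3 yr

Balance the stratified fjord basin: ΣF_in = 12400 t/yr.
Export to the downstream reservoir = ΣF_in − (4430) = 7970.0 t/yr.
Total input to the downstream reservoir = 7970.0 + 3780 = 11750 t/yr; at steady state this equals its total output.
τ = M / F = 85200 / 11750 = 7.251 yr.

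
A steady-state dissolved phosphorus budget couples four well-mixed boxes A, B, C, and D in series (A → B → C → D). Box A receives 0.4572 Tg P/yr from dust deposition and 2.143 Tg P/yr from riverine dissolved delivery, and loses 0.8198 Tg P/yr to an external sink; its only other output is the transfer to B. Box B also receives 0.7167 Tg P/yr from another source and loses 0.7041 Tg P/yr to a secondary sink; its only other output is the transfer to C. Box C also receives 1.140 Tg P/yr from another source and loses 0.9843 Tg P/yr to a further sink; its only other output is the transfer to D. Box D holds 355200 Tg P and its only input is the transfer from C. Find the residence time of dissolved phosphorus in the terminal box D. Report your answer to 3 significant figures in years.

Box A: F(A→B) = (0.4572 + 2.143) − 0.8198 = 1.7804 Tg P/yr.
Box B: F(B→C) = (1.7804 + 0.7167) − 0.7041 = 1.7930 Tg P/yr.
Box C: F(C→D) = (1.7930 + 1.140) − 0.9843 = 1.9487 Tg P/yr.
Box D throughput = its input = 1.9487 Tg P/yr; τ = 355200 / 1.9487 = 182300 yr.

182000 yr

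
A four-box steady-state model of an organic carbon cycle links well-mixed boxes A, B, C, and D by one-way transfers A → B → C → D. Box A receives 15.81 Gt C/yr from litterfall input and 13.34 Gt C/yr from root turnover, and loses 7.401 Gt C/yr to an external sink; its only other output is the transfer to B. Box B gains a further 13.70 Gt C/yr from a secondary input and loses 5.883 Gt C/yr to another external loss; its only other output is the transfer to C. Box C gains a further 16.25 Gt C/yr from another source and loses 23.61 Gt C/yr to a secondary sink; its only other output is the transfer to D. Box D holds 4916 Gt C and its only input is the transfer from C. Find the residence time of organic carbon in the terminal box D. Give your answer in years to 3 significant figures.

221 yr

Box A: F(A→B) = (15.81 + 13.34) − 7.401 = 21.749 Gt C/yr.
Box B: F(B→C) = (21.749 + 13.70) − 5.883 = 29.566 Gt C/yr.
Box C: F(C→D) = (29.566 + 16.25) − 23.61 = 22.206 Gt C/yr.
Box D throughput = its input = 22.206 Gt C/yr; τ = 4916 / 22.206 = 221.4 yr.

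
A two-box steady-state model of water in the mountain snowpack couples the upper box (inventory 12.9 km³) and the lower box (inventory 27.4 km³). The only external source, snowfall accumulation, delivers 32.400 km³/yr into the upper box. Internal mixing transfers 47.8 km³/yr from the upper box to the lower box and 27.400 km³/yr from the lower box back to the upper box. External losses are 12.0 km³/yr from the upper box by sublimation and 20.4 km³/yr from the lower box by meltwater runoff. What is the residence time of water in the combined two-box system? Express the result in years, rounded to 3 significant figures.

For the system as a whole, the A↔B exchange is internal and contributes nothing to the throughput; only the external sinks remove mass.
M_total = 12.9 + 27.4 = 40.300 km³.
ΣF_external_out = 12.0 + 20.4 = 32.400 km³/yr.
τ = M_total / ΣF_ext = 40.300 / 32.400 = 1.244 yr.

1.24 yr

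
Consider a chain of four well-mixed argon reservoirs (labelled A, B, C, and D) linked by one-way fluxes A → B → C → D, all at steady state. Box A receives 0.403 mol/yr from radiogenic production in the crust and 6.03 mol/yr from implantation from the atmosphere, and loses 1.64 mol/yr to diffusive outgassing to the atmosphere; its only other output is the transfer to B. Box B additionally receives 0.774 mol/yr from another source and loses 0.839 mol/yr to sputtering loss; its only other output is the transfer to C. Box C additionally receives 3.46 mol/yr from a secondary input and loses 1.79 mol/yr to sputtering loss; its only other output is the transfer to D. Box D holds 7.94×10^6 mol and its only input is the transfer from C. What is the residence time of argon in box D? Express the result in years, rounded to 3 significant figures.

1.24×10^6 yr

Box A: F(A→B) = (0.403 + 6.03) − 1.64 = 4.7930 mol/yr.
Box B: F(B→C) = (4.7930 + 0.774) − 0.839 = 4.7280 mol/yr.
Box C: F(C→D) = (4.7280 + 3.46) − 1.79 = 6.3980 mol/yr.
Box D throughput = its input = 6.3980 mol/yr; τ = 7.94×10^6 / 6.3980 = 1.241×10^6 yr.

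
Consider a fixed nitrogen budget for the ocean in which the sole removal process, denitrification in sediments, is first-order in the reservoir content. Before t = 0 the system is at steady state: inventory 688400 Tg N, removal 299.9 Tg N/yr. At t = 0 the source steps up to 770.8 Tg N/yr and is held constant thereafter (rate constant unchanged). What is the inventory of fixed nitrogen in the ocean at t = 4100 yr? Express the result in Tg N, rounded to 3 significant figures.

τ = M₀/F₀ = 688400/299.9 = 2295 yr; rate constant k = 1/τ.
New steady state M_∞ = F₁/k = F₁·τ = 770.8 × 2295 = 1.7693×10^6 Tg N.
M(t) = M_∞ + (M₀ − M_∞)·e^(−t/τ); t/τ = 4100/2295 = 1.786, so e^(−t/τ) = 0.1676.
M(t) = 1.7693×10^6 − 1.081×10^6 × 0.1676 = 1.5882×10^6 Tg N.

1.59×10^6 Tg N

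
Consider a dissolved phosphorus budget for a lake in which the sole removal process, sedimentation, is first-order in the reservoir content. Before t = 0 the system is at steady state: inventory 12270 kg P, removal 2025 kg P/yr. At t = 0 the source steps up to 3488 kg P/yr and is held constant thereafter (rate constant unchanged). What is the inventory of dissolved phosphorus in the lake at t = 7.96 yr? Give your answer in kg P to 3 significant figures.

18800 kg P

The sink rate constant is k = F₀/M₀ = 2025/12270 = 0.1650 yr⁻¹.
Solving dM/dt = F₁ − kM with M(0) = M₀ gives M(t) = F₁/k + (M₀ − F₁/k)·e^(−kt).
F₁/k = 3488/0.1650 = 21135 kg P; kt = 0.1650 × 7.96 = 1.314, e^(−kt) = 0.2688.
M(7.96) = 21135 + (12270 − 21135) × 0.2688 = 21135 − 2383 = 18752 kg P.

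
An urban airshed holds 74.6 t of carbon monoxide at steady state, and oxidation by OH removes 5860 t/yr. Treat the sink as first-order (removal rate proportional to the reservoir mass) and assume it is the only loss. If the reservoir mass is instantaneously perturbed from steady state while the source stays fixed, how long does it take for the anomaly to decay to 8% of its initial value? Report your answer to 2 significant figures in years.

For a linear reservoir the anomaly decays as exp(−t/τ) with τ = M/F = 74.6/5860 = 0.01273 yr.
exp(−t/τ) = 0.08 ⇒ t = −τ ln(0.08) = 0.01273 × 2.526 = 0.03215 yr.

0.032 yr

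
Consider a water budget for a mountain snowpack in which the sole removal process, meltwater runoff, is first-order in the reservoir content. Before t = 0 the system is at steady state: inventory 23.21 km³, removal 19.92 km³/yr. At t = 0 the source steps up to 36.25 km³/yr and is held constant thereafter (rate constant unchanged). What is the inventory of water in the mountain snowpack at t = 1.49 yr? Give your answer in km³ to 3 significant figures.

The sink rate constant is k = F₀/M₀ = 19.92/23.21 = 0.8583 yr⁻¹.
Solving dM/dt = F₁ − kM with M(0) = M₀ gives M(t) = F₁/k + (M₀ − F₁/k)·e^(−kt).
F₁/k = 36.25/0.8583 = 42.237 km³; kt = 0.8583 × 1.49 = 1.279, e^(−kt) = 0.2784.
M(1.49) = 42.237 + (23.21 − 42.237) × 0.2784 = 42.237 − 5.297 = 36.940 km³.

36.9 km³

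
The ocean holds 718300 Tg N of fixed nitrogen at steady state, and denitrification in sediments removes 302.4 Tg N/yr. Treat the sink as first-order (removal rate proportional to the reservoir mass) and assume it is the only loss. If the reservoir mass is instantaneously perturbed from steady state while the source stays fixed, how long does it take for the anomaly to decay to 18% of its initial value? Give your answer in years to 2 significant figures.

4100 yr

For a linear reservoir the anomaly decays as exp(−t/τ) with τ = M/F = 718300/302.4 = 2375 yr.
exp(−t/τ) = 0.18 ⇒ t = −τ ln(0.18) = 2375 × 1.715 = 4073 yr.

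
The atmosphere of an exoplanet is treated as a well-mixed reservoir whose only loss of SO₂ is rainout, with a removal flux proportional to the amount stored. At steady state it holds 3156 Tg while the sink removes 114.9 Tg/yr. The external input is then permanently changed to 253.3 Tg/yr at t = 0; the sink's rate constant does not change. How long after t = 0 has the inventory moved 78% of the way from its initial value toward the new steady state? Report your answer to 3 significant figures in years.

τ = M₀/F₀ = 3156/114.9 = 27.47 yr.
The remaining gap fraction is e^(−t/τ); 78% covered ⇒ e^(−t/τ) = 0.220.
t = −τ ln(0.220) = 27.47 × 1.514 = 41.59 yr.

41.6 yr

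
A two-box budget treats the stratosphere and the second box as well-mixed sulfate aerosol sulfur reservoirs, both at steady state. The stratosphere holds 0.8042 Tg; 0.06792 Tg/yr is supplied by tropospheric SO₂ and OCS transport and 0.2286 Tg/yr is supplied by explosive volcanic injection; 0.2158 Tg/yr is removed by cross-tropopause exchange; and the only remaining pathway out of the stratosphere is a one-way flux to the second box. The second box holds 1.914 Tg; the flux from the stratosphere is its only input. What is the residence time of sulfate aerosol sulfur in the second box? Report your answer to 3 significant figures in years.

23.7 yr

Balance the stratosphere: ΣF_in = 0.06792 + 0.2286 = 0.29652 Tg/yr.
Flux to the second box = ΣF_in − (0.2158) = 0.080720 Tg/yr.
At steady state the output of the second box equals its input, 0.080720 Tg/yr.
τ = M / F = 1.914 / 0.080720 = 23.71 yr.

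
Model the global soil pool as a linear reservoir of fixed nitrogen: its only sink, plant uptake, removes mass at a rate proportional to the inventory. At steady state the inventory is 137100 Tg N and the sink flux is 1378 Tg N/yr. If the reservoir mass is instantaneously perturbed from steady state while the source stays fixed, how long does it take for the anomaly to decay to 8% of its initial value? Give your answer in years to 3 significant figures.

251 yr

For a linear reservoir the anomaly decays as exp(−t/τ) with τ = M/F = 137100/1378 = 99.49 yr.
exp(−t/τ) = 0.08 ⇒ t = −τ ln(0.08) = 99.49 × 2.526 = 251.3 yr.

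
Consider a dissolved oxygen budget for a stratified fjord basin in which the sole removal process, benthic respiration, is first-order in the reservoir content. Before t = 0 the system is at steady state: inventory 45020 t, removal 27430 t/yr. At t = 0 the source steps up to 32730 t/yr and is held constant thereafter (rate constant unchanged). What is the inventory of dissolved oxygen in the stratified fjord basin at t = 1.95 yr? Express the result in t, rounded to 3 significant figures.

51100 t

Residence time τ = M₀/F₀ = 1.641 yr. The eventual steady state is M_∞ = M₀·(F₁/F₀) = 45020 × 32730/27430 = 53719 t.
The anomaly ΔM(t) = M(t) − M_∞ decays as ΔM₀·e^(−t/τ) with ΔM₀ = 45020 − 53719 = −8699 t.
At t = 1.95 yr, e^(−t/τ) = e^(−1.188) = 0.3048, so ΔM = −2651 t and M = 53719 − 2651 = 51067 t.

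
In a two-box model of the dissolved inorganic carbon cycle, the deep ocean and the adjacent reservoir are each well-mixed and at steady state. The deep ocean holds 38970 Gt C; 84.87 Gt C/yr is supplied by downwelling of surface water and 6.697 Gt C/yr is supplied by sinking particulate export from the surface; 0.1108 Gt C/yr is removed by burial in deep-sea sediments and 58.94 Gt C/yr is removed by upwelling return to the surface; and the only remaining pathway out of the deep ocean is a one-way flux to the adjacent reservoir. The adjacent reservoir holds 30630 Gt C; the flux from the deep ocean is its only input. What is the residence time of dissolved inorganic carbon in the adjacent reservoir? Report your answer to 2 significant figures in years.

940 yr

Balance the deep ocean: ΣF_in = 84.87 + 6.697 = 91.567 Gt C/yr.
Flux to the adjacent reservoir = ΣF_in − (0.1108 + 58.94) = 32.516 Gt C/yr.
At steady state the output of the adjacent reservoir equals its input, 32.516 Gt C/yr.
τ = M / F = 30630 / 32.516 = 942.0 yr.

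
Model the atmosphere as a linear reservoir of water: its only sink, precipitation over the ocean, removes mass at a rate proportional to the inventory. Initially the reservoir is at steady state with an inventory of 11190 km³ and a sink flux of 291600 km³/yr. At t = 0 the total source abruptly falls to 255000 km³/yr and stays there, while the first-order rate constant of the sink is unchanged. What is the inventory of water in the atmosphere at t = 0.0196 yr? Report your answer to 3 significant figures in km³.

10600 km³

Residence time τ = M₀/F₀ = 0.03837 yr. The eventual steady state is M_∞ = M₀·(F₁/F₀) = 11190 × 255000/291600 = 9785.5 km³.
The anomaly ΔM(t) = M(t) − M_∞ decays as ΔM₀·e^(−t/τ) with ΔM₀ = 11190 − 9785.5 = 1405 km³.
At t = 0.0196 yr, e^(−t/τ) = e^(−0.5108) = 0.6000, so ΔM = 842.8 km³ and M = 9785.5 + 842.8 = 10628 km³.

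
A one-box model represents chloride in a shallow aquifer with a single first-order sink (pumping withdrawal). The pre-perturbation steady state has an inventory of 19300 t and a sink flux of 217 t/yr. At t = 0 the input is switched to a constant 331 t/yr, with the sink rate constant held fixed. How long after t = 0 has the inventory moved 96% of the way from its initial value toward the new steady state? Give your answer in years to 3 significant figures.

286 yr

τ = M₀/F₀ = 19300/217 = 88.94 yr.
The remaining gap fraction is e^(−t/τ); 96% covered ⇒ e^(−t/τ) = 0.0400.
t = −τ ln(0.0400) = 88.94 × 3.219 = 286.3 yr.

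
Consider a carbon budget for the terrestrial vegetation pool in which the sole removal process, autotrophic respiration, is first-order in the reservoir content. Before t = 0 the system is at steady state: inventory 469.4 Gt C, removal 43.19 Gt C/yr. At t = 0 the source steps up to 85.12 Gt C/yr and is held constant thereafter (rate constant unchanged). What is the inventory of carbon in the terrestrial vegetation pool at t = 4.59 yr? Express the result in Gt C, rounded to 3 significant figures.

The sink rate constant is k = F₀/M₀ = 43.19/469.4 = 0.09201 yr⁻¹.
Solving dM/dt = F₁ − kM with M(0) = M₀ gives M(t) = F₁/k + (M₀ − F₁/k)·e^(−kt).
F₁/k = 85.12/0.09201 = 925.11 Gt C; kt = 0.09201 × 4.59 = 0.4223, e^(−kt) = 0.6555.
M(4.59) = 925.11 + (469.4 − 925.11) × 0.6555 = 925.11 − 298.7 = 626.38 Gt C.

626 Gt C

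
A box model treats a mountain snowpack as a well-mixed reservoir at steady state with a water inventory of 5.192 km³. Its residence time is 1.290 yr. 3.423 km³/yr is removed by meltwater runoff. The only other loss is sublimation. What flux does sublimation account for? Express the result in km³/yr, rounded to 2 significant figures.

0.60 km³/yr

Total removal F = M/τ = 5.192 / 1.290 = 4.025 km³/yr.
Sublimation = F − (3.423) = 4.025 − 3.423 = 0.6018 km³/yr.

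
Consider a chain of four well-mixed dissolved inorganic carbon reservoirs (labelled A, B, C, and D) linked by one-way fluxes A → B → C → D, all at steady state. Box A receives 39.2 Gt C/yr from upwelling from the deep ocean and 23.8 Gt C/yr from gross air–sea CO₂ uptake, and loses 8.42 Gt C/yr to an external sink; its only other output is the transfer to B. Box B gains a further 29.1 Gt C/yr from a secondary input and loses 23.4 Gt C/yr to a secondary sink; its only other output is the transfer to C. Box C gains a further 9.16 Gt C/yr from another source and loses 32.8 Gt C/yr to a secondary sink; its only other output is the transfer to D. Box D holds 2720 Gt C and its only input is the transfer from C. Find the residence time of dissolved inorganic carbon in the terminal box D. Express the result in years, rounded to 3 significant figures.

Box A: F(A→B) = (39.2 + 23.8) − 8.42 = 54.580 Gt C/yr.
Box B: F(B→C) = (54.580 + 29.1) − 23.4 = 60.280 Gt C/yr.
Box C: F(C→D) = (60.280 + 9.16) − 32.8 = 36.640 Gt C/yr.
Box D throughput = its input = 36.640 Gt C/yr; τ = 2720 / 36.640 = 74.24 yr.

74.2 yr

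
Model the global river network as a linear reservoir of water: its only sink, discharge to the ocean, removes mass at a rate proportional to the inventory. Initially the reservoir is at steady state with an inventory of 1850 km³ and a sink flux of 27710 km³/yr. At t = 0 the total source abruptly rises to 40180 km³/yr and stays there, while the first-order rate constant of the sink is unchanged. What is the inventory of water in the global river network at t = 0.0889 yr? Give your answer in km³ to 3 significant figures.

τ = M₀/F₀ = 1850/27710 = 0.06676 yr; rate constant k = 1/τ.
New steady state M_∞ = F₁/k = F₁·τ = 40180 × 0.06676 = 2682.5 km³.
M(t) = M_∞ + (M₀ − M_∞)·e^(−t/τ); t/τ = 0.0889/0.06676 = 1.332, so e^(−t/τ) = 0.2641.
M(t) = 2682.5 − 832.5 × 0.2641 = 2462.7 km³.

2460 km³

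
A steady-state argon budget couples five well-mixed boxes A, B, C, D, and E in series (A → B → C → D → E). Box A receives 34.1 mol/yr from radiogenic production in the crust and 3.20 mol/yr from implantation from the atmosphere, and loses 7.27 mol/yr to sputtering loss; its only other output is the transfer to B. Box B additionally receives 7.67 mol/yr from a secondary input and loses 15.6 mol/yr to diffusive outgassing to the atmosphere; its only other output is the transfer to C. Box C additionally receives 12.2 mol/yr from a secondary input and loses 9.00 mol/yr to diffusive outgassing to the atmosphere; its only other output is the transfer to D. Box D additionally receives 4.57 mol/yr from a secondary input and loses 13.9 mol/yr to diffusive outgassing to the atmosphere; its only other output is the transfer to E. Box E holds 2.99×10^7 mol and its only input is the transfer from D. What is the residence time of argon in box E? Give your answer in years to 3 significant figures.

1.87×10^6 yr

Box A: F(A→B) = (34.1 + 3.20) − 7.27 = 30.030 mol/yr.
Box B: F(B→C) = (30.030 + 7.67) − 15.6 = 22.100 mol/yr.
Box C: F(C→D) = (22.100 + 12.2) − 9.00 = 25.300 mol/yr.
Box D: F(D→E) = (25.300 + 4.57) − 13.9 = 15.970 mol/yr.
Box E throughput = its input = 15.970 mol/yr; τ = 2.99×10^7 / 15.970 = 1.872×10^6 yr.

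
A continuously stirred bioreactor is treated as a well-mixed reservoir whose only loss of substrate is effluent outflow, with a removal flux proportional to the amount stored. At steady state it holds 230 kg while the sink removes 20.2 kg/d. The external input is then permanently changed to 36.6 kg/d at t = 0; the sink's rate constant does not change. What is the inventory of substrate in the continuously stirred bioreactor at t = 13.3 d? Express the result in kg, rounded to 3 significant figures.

Residence time τ = M₀/F₀ = 11.39 d. The eventual steady state is M_∞ = M₀·(F₁/F₀) = 230 × 36.6/20.2 = 416.73 kg.
The anomaly ΔM(t) = M(t) − M_∞ decays as ΔM₀·e^(−t/τ) with ΔM₀ = 230 − 416.73 = −186.7 kg.
At t = 13.3 d, e^(−t/τ) = e^(−1.168) = 0.3110, so ΔM = −58.07 kg and M = 416.73 − 58.07 = 358.67 kg.

359 kg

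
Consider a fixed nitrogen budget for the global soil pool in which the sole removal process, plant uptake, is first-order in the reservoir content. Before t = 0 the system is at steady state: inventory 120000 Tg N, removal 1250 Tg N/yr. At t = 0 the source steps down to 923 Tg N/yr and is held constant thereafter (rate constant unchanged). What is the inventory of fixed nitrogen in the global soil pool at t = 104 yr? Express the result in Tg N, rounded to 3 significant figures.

τ = M₀/F₀ = 120000/1250 = 96.00 yr; rate constant k = 1/τ.
New steady state M_∞ = F₁/k = F₁·τ = 923 × 96.00 = 88608 Tg N.
M(t) = M_∞ + (M₀ − M_∞)·e^(−t/τ); t/τ = 104/96.00 = 1.083, so e^(−t/τ) = 0.3385.
M(t) = 88608 + 31390 × 0.3385 = 99233 Tg N.

99200 Tg N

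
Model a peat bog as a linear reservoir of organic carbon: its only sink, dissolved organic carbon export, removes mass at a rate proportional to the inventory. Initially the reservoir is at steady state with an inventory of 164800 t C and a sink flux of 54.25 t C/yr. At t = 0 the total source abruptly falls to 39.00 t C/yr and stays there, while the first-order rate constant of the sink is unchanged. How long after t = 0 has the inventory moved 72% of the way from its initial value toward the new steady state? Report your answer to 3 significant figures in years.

3870 yr

τ = M₀/F₀ = 164800/54.25 = 3038 yr.
The remaining gap fraction is e^(−t/τ); 72% covered ⇒ e^(−t/τ) = 0.280.
t = −τ ln(0.280) = 3038 × 1.273 = 3867 yr.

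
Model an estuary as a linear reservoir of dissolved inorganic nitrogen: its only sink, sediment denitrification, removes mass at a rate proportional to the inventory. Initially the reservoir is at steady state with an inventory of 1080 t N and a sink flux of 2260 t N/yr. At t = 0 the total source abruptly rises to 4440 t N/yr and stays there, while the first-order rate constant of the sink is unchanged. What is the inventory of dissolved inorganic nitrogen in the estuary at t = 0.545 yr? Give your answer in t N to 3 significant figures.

1790 t N

The sink rate constant is k = F₀/M₀ = 2260/1080 = 2.093 yr⁻¹.
Solving dM/dt = F₁ − kM with M(0) = M₀ gives M(t) = F₁/k + (M₀ − F₁/k)·e^(−kt).
F₁/k = 4440/2.093 = 2121.8 t N; kt = 2.093 × 0.545 = 1.140, e^(−kt) = 0.3197.
M(0.545) = 2121.8 + (1080 − 2121.8) × 0.3197 = 2121.8 − 333.0 = 1788.7 t N.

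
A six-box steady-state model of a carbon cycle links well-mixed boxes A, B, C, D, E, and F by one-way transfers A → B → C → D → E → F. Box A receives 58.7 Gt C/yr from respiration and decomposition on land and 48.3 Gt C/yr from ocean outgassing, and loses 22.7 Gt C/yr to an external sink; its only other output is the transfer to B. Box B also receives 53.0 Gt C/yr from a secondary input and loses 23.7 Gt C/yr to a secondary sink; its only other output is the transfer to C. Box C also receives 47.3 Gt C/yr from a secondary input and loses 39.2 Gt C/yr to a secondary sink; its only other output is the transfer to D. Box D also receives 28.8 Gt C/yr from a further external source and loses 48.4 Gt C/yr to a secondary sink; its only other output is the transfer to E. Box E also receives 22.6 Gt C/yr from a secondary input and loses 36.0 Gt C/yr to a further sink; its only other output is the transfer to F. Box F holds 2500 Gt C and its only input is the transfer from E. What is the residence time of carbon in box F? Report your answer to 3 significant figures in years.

28.2 yr

Box A: F(A→B) = (58.7 + 48.3) − 22.7 = 84.300 Gt C/yr.
Box B: F(B→C) = (84.300 + 53.0) − 23.7 = 113.60 Gt C/yr.
Box C: F(C→D) = (113.60 + 47.3) − 39.2 = 121.70 Gt C/yr.
Box D: F(D→E) = (121.70 + 28.8) − 48.4 = 102.10 Gt C/yr.
Box E: F(E→F) = (102.10 + 22.6) − 36.0 = 88.700 Gt C/yr.
Box F throughput = its input = 88.700 Gt C/yr; τ = 2500 / 88.700 = 28.18 yr.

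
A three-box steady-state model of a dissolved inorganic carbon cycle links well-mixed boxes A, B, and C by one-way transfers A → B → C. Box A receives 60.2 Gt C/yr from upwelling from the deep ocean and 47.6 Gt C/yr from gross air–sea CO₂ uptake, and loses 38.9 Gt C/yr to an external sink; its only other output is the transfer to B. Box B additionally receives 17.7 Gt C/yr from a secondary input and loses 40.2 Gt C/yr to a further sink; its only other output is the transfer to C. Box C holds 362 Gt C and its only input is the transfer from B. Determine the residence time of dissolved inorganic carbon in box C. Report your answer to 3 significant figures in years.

7.80 yr

Box A: F(A→B) = (60.2 + 47.6) − 38.9 = 68.900 Gt C/yr.
Box B: F(B→C) = (68.900 + 17.7) − 40.2 = 46.400 Gt C/yr.
Box C throughput = its input = 46.400 Gt C/yr; τ = 362 / 46.400 = 7.802 yr.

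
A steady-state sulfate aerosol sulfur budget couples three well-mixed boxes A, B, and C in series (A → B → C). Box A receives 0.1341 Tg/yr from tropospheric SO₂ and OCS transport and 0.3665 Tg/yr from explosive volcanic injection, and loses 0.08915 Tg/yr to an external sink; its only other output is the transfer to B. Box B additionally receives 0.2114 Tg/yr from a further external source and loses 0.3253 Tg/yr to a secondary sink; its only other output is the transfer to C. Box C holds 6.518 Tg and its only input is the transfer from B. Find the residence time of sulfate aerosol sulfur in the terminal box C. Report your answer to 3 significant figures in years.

21.9 yr

Box A: F(A→B) = (0.1341 + 0.3665) − 0.08915 = 0.41145 Tg/yr.
Box B: F(B→C) = (0.41145 + 0.2114) − 0.3253 = 0.29755 Tg/yr.
Box C throughput = its input = 0.29755 Tg/yr; τ = 6.518 / 0.29755 = 21.91 yr.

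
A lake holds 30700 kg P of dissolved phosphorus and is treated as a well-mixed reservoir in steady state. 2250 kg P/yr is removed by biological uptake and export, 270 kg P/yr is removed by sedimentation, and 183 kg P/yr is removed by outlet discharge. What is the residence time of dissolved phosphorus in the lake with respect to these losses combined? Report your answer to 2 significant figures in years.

Total removal = 2250 + 270.0 + 183.0 = 2703.0 kg P/yr.
τ = M / ΣF_out = 30700 / 2703.0 = 11.36 yr.

11 yr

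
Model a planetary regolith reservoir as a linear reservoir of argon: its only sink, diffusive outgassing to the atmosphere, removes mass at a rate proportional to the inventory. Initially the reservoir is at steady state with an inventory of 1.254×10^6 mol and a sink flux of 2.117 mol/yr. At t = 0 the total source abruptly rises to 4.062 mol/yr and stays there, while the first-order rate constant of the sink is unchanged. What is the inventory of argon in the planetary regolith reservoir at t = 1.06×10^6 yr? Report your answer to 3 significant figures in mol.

2.21×10^6 mol

The sink rate constant is k = F₀/M₀ = 2.117/1.254×10^6 = 1.688×10^-6 yr⁻¹.
Solving dM/dt = F₁ − kM with M(0) = M₀ gives M(t) = F₁/k + (M₀ − F₁/k)·e^(−kt).
F₁/k = 4.062/1.688×10^-6 = 2.4061×10^6 mol; kt = 1.688×10^-6 × 1.06×10^6 = 1.789, e^(−kt) = 0.1670.
M(1.06×10^6) = 2.4061×10^6 + (1.254×10^6 − 2.4061×10^6) × 0.1670 = 2.4061×10^6 − 192500 = 2.2137×10^6 mol.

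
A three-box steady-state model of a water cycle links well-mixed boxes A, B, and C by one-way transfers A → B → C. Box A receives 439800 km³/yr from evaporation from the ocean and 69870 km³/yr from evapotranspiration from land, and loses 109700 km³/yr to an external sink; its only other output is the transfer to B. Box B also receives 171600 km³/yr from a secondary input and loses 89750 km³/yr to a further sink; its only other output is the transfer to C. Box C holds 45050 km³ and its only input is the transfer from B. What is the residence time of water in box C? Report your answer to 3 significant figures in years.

0.0935 yr

Box A: F(A→B) = (439800 + 69870) − 109700 = 399970 km³/yr.
Box B: F(B→C) = (399970 + 171600) − 89750 = 481820 km³/yr.
Box C throughput = its input = 481820 km³/yr; τ = 45050 / 481820 = 0.09350 yr.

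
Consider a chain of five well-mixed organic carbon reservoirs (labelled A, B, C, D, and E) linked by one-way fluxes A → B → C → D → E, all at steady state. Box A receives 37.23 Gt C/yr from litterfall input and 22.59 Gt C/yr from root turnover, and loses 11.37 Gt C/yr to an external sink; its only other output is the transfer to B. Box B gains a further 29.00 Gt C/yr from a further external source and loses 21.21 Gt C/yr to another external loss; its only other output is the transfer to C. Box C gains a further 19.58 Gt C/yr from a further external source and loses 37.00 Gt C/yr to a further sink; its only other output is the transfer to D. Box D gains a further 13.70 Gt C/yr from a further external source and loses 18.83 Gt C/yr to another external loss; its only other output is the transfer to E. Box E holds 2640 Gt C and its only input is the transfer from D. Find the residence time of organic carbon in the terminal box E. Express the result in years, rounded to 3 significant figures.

78.4 yr

Box A: F(A→B) = (37.23 + 22.59) − 11.37 = 48.450 Gt C/yr.
Box B: F(B→C) = (48.450 + 29.00) − 21.21 = 56.240 Gt C/yr.
Box C: F(C→D) = (56.240 + 19.58) − 37.00 = 38.820 Gt C/yr.
Box D: F(D→E) = (38.820 + 13.70) − 18.83 = 33.690 Gt C/yr.
Box E throughput = its input = 33.690 Gt C/yr; τ = 2640 / 33.690 = 78.36 yr.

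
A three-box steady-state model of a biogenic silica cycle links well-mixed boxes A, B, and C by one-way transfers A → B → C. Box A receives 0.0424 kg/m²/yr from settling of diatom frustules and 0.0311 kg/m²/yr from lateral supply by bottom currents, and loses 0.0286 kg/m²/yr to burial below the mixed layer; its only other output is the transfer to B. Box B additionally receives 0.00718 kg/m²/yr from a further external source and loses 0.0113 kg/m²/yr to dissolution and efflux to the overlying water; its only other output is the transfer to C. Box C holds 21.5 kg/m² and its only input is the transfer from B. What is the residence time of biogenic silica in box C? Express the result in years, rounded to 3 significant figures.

Box A: F(A→B) = (0.0424 + 0.0311) − 0.0286 = 0.044900 kg/m²/yr.
Box B: F(B→C) = (0.044900 + 0.00718) − 0.0113 = 0.040780 kg/m²/yr.
Box C throughput = its input = 0.040780 kg/m²/yr; τ = 21.5 / 0.040780 = 527.2 yr.

527 yr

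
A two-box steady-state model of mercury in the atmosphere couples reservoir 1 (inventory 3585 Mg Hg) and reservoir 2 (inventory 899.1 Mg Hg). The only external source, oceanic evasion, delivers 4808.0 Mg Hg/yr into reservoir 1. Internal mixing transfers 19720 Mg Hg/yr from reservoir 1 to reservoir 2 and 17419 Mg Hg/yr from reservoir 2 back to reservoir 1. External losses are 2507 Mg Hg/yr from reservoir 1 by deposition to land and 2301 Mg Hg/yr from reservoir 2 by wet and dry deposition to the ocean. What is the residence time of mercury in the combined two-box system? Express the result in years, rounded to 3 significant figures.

For the system as a whole, the A↔B exchange is internal and contributes nothing to the throughput; only the external sinks remove mass.
M_total = 3585 + 899.1 = 4484.1 Mg Hg.
ΣF_external_out = 2507 + 2301 = 4808.0 Mg Hg/yr.
τ = M_total / ΣF_ext = 4484.1 / 4808.0 = 0.9326 yr.

0.933 yr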